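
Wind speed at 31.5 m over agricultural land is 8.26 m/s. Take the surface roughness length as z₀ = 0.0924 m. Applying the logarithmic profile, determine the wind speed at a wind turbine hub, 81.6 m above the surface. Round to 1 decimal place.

Log law: V(z) ∝ ln(z/z₀), so V₂/V₁ = ln(z₂/z₀) / ln(z₁/z₀).
ln(81.6/0.0924) = 6.7835, ln(31.5/0.0924) = 5.8316
V₂ = 8.26 × 6.7835/5.8316 = 8.26 × 1.1632 = 9.6082 m/s

9.6 m/s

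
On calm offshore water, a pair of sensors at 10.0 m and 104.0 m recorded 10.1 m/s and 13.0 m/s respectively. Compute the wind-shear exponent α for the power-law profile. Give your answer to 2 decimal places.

α ≈ 0.11

Power law: V₂/V₁ = (z₂/z₁)^α ⇒ α = ln(V₂/V₁) / ln(z₂/z₁)
α = ln(13.0/10.1) / ln(104.0/10.0) = ln(1.2871) / ln(10.4000)
  = 0.25241 / 2.34181 = 0.10779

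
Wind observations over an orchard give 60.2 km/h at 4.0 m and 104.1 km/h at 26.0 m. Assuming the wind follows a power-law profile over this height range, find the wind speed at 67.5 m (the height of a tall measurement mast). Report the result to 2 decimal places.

137.62 km/h

First find α: α = ln(V₂/V₁)/ln(z₂/z₁) = ln(104.1/60.2)/ln(26.0/4.0) = 0.54768/1.87180 = 0.2926
Extrapolate from 26.0 m to 67.5 m: V₃ = 104.1 × (67.5/26.0)^0.2926 = 104.1 × 1.3220 = 137.6200 km/h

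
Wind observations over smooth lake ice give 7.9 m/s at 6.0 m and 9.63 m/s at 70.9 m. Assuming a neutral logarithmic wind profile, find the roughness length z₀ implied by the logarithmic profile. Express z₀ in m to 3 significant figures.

Log law: V(z) ∝ ln(z/z₀). With r = V₁/V₂ = 7.9/9.63 = 0.82035,
r · ln(z₂/z₀) = ln(z₁/z₀) ⇒ ln z₀ = (ln z₁ − r·ln z₂)/(1 − r)
ln z₀ = (1.79176 − 0.82035×4.26127) / 0.17965 = -9.4852
z₀ = exp(-9.4852) = 0.00007597 m

z₀ ≈ 0.0000760 m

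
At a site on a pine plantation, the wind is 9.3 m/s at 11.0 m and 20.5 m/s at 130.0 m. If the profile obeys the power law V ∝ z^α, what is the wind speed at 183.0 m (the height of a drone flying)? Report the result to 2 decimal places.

First find α: α = ln(V₂/V₁)/ln(z₂/z₁) = ln(20.5/9.3)/ln(130.0/11.0) = 0.79041/2.46964 = 0.3201
Extrapolate from 130.0 m to 183.0 m: V₃ = 20.5 × (183.0/130.0)^0.3201 = 20.5 × 1.1157 = 22.8709 m/s

22.87 m/s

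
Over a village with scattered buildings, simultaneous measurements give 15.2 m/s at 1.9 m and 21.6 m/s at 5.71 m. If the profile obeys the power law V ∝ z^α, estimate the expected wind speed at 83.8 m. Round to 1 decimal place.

First find α: α = ln(V₂/V₁)/ln(z₂/z₁) = ln(21.6/15.2)/ln(5.71/1.9) = 0.35140/1.10037 = 0.3193
Extrapolate from 5.71 m to 83.8 m: V₃ = 21.6 × (83.8/5.71)^0.3193 = 21.6 × 2.3580 = 50.9338 m/s

50.9 m/s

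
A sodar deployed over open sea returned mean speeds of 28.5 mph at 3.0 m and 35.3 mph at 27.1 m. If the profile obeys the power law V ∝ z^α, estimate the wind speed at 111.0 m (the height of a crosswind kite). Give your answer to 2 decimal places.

40.49 mph

First find α: α = ln(V₂/V₁)/ln(z₂/z₁) = ln(35.3/28.5)/ln(27.1/3.0) = 0.21398/2.20092 = 0.0972
Extrapolate from 27.1 m to 111.0 m: V₃ = 35.3 × (111.0/27.1)^0.0972 = 35.3 × 1.1469 = 40.4864 mph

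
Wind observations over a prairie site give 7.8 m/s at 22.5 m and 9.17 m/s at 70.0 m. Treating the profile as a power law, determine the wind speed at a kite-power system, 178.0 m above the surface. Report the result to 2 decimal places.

10.48 m/s

First find α: α = ln(V₂/V₁)/ln(z₂/z₁) = ln(9.17/7.8)/ln(70.0/22.5) = 0.16181/1.13498 = 0.1426
Extrapolate from 70.0 m to 178.0 m: V₃ = 9.17 × (178.0/70.0)^0.1426 = 9.17 × 1.1423 = 10.4750 m/s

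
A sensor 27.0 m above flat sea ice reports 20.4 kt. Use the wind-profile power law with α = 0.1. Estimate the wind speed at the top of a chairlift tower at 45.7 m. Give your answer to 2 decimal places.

Power-law profile: V₂ = V₁ · (z₂/z₁)^α
V₂ = 20.4 × (45.7/27.0)^0.1 = 20.4 × (1.6926)^0.1
    = 20.4 × 1.0540 = 21.5023 kt

21.50 kt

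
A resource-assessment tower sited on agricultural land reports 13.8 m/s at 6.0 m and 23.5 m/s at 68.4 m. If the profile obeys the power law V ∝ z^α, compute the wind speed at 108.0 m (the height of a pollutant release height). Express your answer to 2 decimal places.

First find α: α = ln(V₂/V₁)/ln(z₂/z₁) = ln(23.5/13.8)/ln(68.4/6.0) = 0.53233/2.43361 = 0.2187
Extrapolate from 68.4 m to 108.0 m: V₃ = 23.5 × (108.0/68.4)^0.2187 = 23.5 × 1.1051 = 25.9692 m/s

25.97 m/s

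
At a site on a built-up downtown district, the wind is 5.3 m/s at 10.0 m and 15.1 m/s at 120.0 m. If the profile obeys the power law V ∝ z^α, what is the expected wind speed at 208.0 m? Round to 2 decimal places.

First find α: α = ln(V₂/V₁)/ln(z₂/z₁) = ln(15.1/5.3)/ln(120.0/10.0) = 1.04699/2.48491 = 0.4213
Extrapolate from 120.0 m to 208.0 m: V₃ = 15.1 × (208.0/120.0)^0.4213 = 15.1 × 1.2608 = 19.0383 m/s

19.04 m/s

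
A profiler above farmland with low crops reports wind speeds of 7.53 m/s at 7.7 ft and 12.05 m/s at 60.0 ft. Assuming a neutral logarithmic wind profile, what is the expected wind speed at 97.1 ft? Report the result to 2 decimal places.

13.11 m/s

Log law: V ∝ ln(z/z₀). From the pair, with r = V₁/V₂ = 0.62490,
ln z₀ = (ln z₁ − r·ln z₂)/(1 − r) = (2.0412 − 0.62490×4.0943)/0.37510 = -1.3791 → z₀ = 0.2518 ft
V₃ = V₁ · ln(z₃/z₀)/ln(z₁/z₀) = 7.53 × 5.9549/3.4204 = 13.1098 m/s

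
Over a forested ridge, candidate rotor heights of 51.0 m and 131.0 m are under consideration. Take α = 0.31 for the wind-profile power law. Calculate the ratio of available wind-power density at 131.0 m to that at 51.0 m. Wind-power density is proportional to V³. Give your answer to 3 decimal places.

Speed ratio: V_B/V_A = (z_B/z_A)^α = (131.0/51.0)^0.31 = (2.5686)^0.31 = 1.33970
Power-density ratio: P_B/P_A = (V_B/V_A)³ = (1.33970)³ = 2.40448

2.404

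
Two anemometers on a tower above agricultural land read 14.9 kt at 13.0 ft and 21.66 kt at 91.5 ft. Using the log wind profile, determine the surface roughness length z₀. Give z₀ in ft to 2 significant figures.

z₀ ≈ 0.18 ft

Log law: V(z) ∝ ln(z/z₀). With r = V₁/V₂ = 14.9/21.66 = 0.68790,
r · ln(z₂/z₀) = ln(z₁/z₀) ⇒ ln z₀ = (ln z₁ − r·ln z₂)/(1 − r)
ln z₀ = (2.56495 − 0.68790×4.51634) / 0.31210 = -1.7362
z₀ = exp(-1.7362) = 0.1762 ft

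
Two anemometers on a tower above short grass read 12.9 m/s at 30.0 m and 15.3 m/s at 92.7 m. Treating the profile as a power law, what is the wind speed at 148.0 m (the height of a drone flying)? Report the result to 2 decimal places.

16.42 m/s

First find α: α = ln(V₂/V₁)/ln(z₂/z₁) = ln(15.3/12.9)/ln(92.7/30.0) = 0.17063/1.12817 = 0.1512
Extrapolate from 92.7 m to 148.0 m: V₃ = 15.3 × (148.0/92.7)^0.1512 = 15.3 × 1.0733 = 16.4218 m/s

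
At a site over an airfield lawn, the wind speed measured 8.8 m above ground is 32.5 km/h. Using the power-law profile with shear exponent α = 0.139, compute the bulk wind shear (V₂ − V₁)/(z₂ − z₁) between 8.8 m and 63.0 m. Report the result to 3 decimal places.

0.189 km/h/m

Power law: V₂ = V₁ · (z₂/z₁)^α = 32.5 × (7.1591)^0.139 = 42.7276 km/h
ΔV/Δz = (42.7276 − 32.5)/(63.0 − 8.8) = 10.2276/54.2000 = 0.18870 km/h/m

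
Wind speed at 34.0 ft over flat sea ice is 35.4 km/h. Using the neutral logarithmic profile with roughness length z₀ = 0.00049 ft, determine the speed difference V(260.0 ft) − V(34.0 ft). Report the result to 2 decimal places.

Log law: V₂ = V₁ · ln(z₂/z₀)/ln(z₁/z₀) = 35.4 × 13.1818/11.1475 = 41.8602 km/h
ΔV = 41.8602 − 35.4 = 6.4602 km/h

6.46 km/h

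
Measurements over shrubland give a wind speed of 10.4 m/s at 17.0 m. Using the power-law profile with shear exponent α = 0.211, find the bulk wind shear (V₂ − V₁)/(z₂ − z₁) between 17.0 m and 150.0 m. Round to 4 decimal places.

0.0456 m/s/m

Power law: V₂ = V₁ · (z₂/z₁)^α = 10.4 × (8.8235)^0.211 = 16.4651 m/s
ΔV/Δz = (16.4651 − 10.4)/(150.0 − 17.0) = 6.0651/133.0000 = 0.04560 m/s/m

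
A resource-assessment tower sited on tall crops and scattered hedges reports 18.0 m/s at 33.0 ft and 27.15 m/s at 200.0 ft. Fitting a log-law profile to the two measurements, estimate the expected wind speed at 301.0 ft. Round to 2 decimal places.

29.23 m/s

Log law: V ∝ ln(z/z₀). From the pair, with r = V₁/V₂ = 0.66298,
ln z₀ = (ln z₁ − r·ln z₂)/(1 − r) = (3.4965 − 0.66298×5.2983)/0.33702 = -0.0480 → z₀ = 0.9531 ft
V₃ = V₁ · ln(z₃/z₀)/ln(z₁/z₀) = 18.0 × 5.7551/3.5445 = 29.2259 m/s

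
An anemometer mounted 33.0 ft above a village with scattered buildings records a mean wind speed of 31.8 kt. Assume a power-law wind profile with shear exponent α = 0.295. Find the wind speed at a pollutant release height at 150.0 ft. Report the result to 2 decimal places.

49.71 kt

Power-law profile: V₂ = V₁ · (z₂/z₁)^α
V₂ = 31.8 × (150.0/33.0)^0.295 = 31.8 × (4.5455)^0.295
    = 31.8 × 1.5631 = 49.7064 kt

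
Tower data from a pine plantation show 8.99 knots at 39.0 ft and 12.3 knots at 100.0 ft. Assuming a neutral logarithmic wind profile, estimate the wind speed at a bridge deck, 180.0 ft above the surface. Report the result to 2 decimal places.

14.37 knots

Log law: V ∝ ln(z/z₀). From the pair, with r = V₁/V₂ = 0.73089,
ln z₀ = (ln z₁ − r·ln z₂)/(1 − r) = (3.6636 − 0.73089×4.6052)/0.26911 = 1.1061 → z₀ = 3.023 ft
V₃ = V₁ · ln(z₃/z₀)/ln(z₁/z₀) = 8.99 × 4.0868/2.5574 = 14.3662 knots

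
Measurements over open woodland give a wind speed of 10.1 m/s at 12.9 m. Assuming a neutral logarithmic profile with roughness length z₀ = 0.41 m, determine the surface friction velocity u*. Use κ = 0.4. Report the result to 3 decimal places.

Log law: V(z) = (u*/κ) · ln(z/z₀) ⇒ u* = κ · V / ln(z/z₀)
u* = 0.4 × 10.1 / ln(12.9/0.41) = 0.4 × 10.1 / 3.4488
   = 4.0400 / 3.4488 = 1.1714 m/s

u* ≈ 1.171 m/s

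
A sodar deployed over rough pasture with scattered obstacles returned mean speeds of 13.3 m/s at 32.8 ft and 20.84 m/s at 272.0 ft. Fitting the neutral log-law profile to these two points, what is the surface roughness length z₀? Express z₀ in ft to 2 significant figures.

Log law: V(z) ∝ ln(z/z₀). With r = V₁/V₂ = 13.3/20.84 = 0.63820,
r · ln(z₂/z₀) = ln(z₁/z₀) ⇒ ln z₀ = (ln z₁ − r·ln z₂)/(1 − r)
ln z₀ = (3.49043 − 0.63820×5.60580) / 0.36180 = -0.2409
z₀ = exp(-0.2409) = 0.7859 ft

z₀ ≈ 0.79 ft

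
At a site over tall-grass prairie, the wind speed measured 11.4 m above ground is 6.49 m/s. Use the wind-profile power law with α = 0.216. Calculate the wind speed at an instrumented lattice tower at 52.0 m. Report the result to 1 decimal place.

9.0 m/s

Power-law profile: V₂ = V₁ · (z₂/z₁)^α
V₂ = 6.49 × (52.0/11.4)^0.216 = 6.49 × (4.5614)^0.216
    = 6.49 × 1.3879 = 9.0076 m/s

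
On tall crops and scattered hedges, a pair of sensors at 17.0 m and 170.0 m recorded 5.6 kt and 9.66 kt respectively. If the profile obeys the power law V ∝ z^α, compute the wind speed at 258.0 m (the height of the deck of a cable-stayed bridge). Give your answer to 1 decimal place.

10.7 kt

First find α: α = ln(V₂/V₁)/ln(z₂/z₁) = ln(9.66/5.6)/ln(170.0/17.0) = 0.54523/2.30259 = 0.2368
Extrapolate from 170.0 m to 258.0 m: V₃ = 9.66 × (258.0/170.0)^0.2368 = 9.66 × 1.1038 = 10.6629 kt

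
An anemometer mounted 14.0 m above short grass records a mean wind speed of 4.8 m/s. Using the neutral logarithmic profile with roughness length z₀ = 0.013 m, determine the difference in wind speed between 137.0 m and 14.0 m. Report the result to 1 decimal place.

1.6 m/s

Log law: V₂ = V₁ · ln(z₂/z₀)/ln(z₁/z₀) = 4.8 × 9.2628/6.9819 = 6.3681 m/s
ΔV = 6.3681 − 4.8 = 1.5681 m/s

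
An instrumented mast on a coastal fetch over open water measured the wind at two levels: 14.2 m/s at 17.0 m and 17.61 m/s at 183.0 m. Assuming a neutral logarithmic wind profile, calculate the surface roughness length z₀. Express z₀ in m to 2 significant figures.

z₀ ≈ 0.00086 m

Log law: V(z) ∝ ln(z/z₀). With r = V₁/V₂ = 14.2/17.61 = 0.80636,
r · ln(z₂/z₀) = ln(z₁/z₀) ⇒ ln z₀ = (ln z₁ − r·ln z₂)/(1 − r)
ln z₀ = (2.83321 − 0.80636×5.20949) / 0.19364 = -7.0621
z₀ = exp(-7.0621) = 0.0008570 m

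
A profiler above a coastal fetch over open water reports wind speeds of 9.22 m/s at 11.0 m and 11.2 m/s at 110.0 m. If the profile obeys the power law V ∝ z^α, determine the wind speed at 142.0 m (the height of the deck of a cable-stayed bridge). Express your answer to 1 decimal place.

First find α: α = ln(V₂/V₁)/ln(z₂/z₁) = ln(11.2/9.22)/ln(110.0/11.0) = 0.19454/2.30259 = 0.0845
Extrapolate from 110.0 m to 142.0 m: V₃ = 11.2 × (142.0/110.0)^0.0845 = 11.2 × 1.0218 = 11.4442 m/s

11.4 m/s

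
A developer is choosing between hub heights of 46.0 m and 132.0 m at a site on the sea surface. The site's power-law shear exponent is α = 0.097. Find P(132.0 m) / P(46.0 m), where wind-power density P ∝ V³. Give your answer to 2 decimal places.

Speed ratio: V_B/V_A = (z_B/z_A)^α = (132.0/46.0)^0.097 = (2.8696)^0.097 = 1.10766
Power-density ratio: P_B/P_A = (V_B/V_A)³ = (1.10766)³ = 1.35902

1.36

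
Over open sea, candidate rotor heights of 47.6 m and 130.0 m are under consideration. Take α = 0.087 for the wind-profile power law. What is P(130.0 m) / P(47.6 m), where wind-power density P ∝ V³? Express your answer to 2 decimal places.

1.30

Speed ratio: V_B/V_A = (z_B/z_A)^α = (130.0/47.6)^0.087 = (2.7311)^0.087 = 1.09134
Power-density ratio: P_B/P_A = (V_B/V_A)³ = (1.09134)³ = 1.29982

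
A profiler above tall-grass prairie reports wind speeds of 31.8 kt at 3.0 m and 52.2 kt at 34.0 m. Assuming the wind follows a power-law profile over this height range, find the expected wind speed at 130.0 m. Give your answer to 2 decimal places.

68.64 kt

First find α: α = ln(V₂/V₁)/ln(z₂/z₁) = ln(52.2/31.8)/ln(34.0/3.0) = 0.49562/2.42775 = 0.2041
Extrapolate from 34.0 m to 130.0 m: V₃ = 52.2 × (130.0/34.0)^0.2041 = 52.2 × 1.3149 = 68.6402 kt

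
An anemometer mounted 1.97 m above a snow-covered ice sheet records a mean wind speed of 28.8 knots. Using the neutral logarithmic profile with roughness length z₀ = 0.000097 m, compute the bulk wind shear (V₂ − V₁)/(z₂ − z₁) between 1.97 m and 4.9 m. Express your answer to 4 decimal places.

Log law: V₂ = V₁ · ln(z₂/z₀)/ln(z₁/z₀) = 28.8 × 10.8300/9.9188 = 31.4457 knots
ΔV/Δz = (31.4457 − 28.8)/(4.9 − 1.97) = 2.6457/2.9300 = 0.90298 knots/m

0.9030 knots/m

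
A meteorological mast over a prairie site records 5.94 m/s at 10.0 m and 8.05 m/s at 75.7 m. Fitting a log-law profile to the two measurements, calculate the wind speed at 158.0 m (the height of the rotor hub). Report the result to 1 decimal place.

8.8 m/s

Log law: V ∝ ln(z/z₀). From the pair, with r = V₁/V₂ = 0.73789,
ln z₀ = (ln z₁ − r·ln z₂)/(1 − r) = (2.3026 − 0.73789×4.3268)/0.26211 = -3.3959 → z₀ = 0.03351 m
V₃ = V₁ · ln(z₃/z₀)/ln(z₁/z₀) = 5.94 × 8.4584/5.6984 = 8.8170 m/s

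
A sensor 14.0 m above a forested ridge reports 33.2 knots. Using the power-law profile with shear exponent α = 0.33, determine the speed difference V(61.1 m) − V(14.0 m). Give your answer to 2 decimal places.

Power law: V₂ = V₁ · (z₂/z₁)^α = 33.2 × (4.3643)^0.33 = 53.9895 knots
ΔV = 53.9895 − 33.2 = 20.7895 knots

20.79 knots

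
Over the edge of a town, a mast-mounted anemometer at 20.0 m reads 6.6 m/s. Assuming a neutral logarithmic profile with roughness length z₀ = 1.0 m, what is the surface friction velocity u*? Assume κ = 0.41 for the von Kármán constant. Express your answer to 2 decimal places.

u* ≈ 0.90 m/s

Log law: V(z) = (u*/κ) · ln(z/z₀) ⇒ u* = κ · V / ln(z/z₀)
u* = 0.41 × 6.6 / ln(20.0/1.0) = 0.41 × 6.6 / 2.9957
   = 2.7060 / 2.9957 = 0.9033 m/s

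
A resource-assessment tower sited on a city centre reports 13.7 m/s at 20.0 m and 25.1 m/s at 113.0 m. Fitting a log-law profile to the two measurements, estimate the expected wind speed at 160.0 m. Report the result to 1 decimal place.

Log law: V ∝ ln(z/z₀). From the pair, with r = V₁/V₂ = 0.54582,
ln z₀ = (ln z₁ − r·ln z₂)/(1 − r) = (2.9957 − 0.54582×4.7274)/0.45418 = 0.9147 → z₀ = 2.496 m
V₃ = V₁ · ln(z₃/z₀)/ln(z₁/z₀) = 13.7 × 4.1605/2.0810 = 27.3896 m/s

27.4 m/s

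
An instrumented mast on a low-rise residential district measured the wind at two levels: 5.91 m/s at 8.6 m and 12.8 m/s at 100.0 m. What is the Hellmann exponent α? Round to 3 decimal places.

α ≈ 0.315

Power law: V₂/V₁ = (z₂/z₁)^α ⇒ α = ln(V₂/V₁) / ln(z₂/z₁)
α = ln(12.8/5.91) / ln(100.0/8.6) = ln(2.1658) / ln(11.6279)
  = 0.77280 / 2.45341 = 0.31499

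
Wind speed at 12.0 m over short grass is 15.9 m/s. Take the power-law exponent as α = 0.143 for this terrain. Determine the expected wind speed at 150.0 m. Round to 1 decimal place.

22.8 m/s

Power-law profile: V₂ = V₁ · (z₂/z₁)^α
V₂ = 15.9 × (150.0/12.0)^0.143 = 15.9 × (12.5000)^0.143
    = 15.9 × 1.4350 = 22.8168 m/s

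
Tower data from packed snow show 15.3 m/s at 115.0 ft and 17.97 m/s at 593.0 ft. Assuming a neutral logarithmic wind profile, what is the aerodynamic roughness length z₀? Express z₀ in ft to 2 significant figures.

z₀ ≈ 0.0095 ft

Log law: V(z) ∝ ln(z/z₀). With r = V₁/V₂ = 15.3/17.97 = 0.85142,
r · ln(z₂/z₀) = ln(z₁/z₀) ⇒ ln z₀ = (ln z₁ − r·ln z₂)/(1 − r)
ln z₀ = (4.74493 − 0.85142×6.38519) / 0.14858 = -4.6543
z₀ = exp(-4.6543) = 0.009520 ft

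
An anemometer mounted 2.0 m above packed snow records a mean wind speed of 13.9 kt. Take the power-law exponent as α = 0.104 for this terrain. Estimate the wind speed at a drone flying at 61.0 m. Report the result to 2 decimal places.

19.83 kt

Power-law profile: V₂ = V₁ · (z₂/z₁)^α
V₂ = 13.9 × (61.0/2.0)^0.104 = 13.9 × (30.5000)^0.104
    = 13.9 × 1.4268 = 19.8327 kt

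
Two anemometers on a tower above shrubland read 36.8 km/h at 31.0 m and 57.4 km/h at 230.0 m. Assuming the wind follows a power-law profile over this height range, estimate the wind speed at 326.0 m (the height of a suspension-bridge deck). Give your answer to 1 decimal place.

62.0 km/h

First find α: α = ln(V₂/V₁)/ln(z₂/z₁) = ln(57.4/36.8)/ln(230.0/31.0) = 0.44455/2.00409 = 0.2218
Extrapolate from 230.0 m to 326.0 m: V₃ = 57.4 × (326.0/230.0)^0.2218 = 57.4 × 1.0804 = 62.0176 km/h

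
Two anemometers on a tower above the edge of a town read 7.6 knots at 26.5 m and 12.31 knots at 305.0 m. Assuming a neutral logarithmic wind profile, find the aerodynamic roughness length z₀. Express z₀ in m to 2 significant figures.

z₀ ≈ 0.51 m

Log law: V(z) ∝ ln(z/z₀). With r = V₁/V₂ = 7.6/12.31 = 0.61738,
r · ln(z₂/z₀) = ln(z₁/z₀) ⇒ ln z₀ = (ln z₁ − r·ln z₂)/(1 − r)
ln z₀ = (3.27714 − 0.61738×5.72031) / 0.38262 = -0.6651
z₀ = exp(-0.6651) = 0.5142 m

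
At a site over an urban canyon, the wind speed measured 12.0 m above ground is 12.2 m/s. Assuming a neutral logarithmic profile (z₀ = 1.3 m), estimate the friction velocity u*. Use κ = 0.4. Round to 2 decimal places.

Log law: V(z) = (u*/κ) · ln(z/z₀) ⇒ u* = κ · V / ln(z/z₀)
u* = 0.4 × 12.2 / ln(12.0/1.3) = 0.4 × 12.2 / 2.2225
   = 4.8800 / 2.2225 = 2.1957 m/s

u* ≈ 2.20 m/s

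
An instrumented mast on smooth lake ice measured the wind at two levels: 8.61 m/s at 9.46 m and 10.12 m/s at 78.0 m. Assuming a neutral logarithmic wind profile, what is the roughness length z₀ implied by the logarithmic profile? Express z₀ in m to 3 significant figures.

Log law: V(z) ∝ ln(z/z₀). With r = V₁/V₂ = 8.61/10.12 = 0.85079,
r · ln(z₂/z₀) = ln(z₁/z₀) ⇒ ln z₀ = (ln z₁ − r·ln z₂)/(1 − r)
ln z₀ = (2.24707 − 0.85079×4.35671) / 0.14921 = -9.7820
z₀ = exp(-9.7820) = 0.00005646 m

z₀ ≈ 0.0000565 m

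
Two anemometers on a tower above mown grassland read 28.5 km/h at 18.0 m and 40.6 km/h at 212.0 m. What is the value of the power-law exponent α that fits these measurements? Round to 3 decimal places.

α ≈ 0.143

Power law: V₂/V₁ = (z₂/z₁)^α ⇒ α = ln(V₂/V₁) / ln(z₂/z₁)
α = ln(40.6/28.5) / ln(212.0/18.0) = ln(1.4246) / ln(11.7778)
  = 0.35386 / 2.46621 = 0.14348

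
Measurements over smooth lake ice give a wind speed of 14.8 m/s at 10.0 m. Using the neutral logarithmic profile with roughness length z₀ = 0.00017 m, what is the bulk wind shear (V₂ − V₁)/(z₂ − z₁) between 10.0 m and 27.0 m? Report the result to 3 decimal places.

0.079 m/s/m

Log law: V₂ = V₁ · ln(z₂/z₀)/ln(z₁/z₀) = 14.8 × 11.9755/10.9823 = 16.1385 m/s
ΔV/Δz = (16.1385 − 14.8)/(27.0 − 10.0) = 1.3385/17.0000 = 0.07874 m/s/m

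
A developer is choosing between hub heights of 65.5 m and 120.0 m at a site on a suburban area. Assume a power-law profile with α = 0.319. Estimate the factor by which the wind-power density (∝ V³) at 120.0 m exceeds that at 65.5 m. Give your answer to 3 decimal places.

1.785

Speed ratio: V_B/V_A = (z_B/z_A)^α = (120.0/65.5)^0.319 = (1.8321)^0.319 = 1.21305
Power-density ratio: P_B/P_A = (V_B/V_A)³ = (1.21305)³ = 1.78498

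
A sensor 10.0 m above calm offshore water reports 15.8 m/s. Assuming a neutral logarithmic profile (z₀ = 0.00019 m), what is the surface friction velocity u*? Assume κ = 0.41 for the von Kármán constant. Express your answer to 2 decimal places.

Log law: V(z) = (u*/κ) · ln(z/z₀) ⇒ u* = κ · V / ln(z/z₀)
u* = 0.41 × 15.8 / ln(10.0/0.00019) = 0.41 × 15.8 / 10.8711
   = 6.4780 / 10.8711 = 0.5959 m/s

u* ≈ 0.60 m/s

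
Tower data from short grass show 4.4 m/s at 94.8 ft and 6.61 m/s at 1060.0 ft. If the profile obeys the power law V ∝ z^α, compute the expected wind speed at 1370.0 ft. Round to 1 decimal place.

First find α: α = ln(V₂/V₁)/ln(z₂/z₁) = ln(6.61/4.4)/ln(1060.0/94.8) = 0.40698/2.41425 = 0.1686
Extrapolate from 1060.0 ft to 1370.0 ft: V₃ = 6.61 × (1370.0/1060.0)^0.1686 = 6.61 × 1.0442 = 6.9021 m/s

6.9 m/s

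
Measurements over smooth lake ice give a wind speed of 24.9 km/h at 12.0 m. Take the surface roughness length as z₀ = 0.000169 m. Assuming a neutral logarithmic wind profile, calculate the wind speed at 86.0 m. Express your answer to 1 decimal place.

29.3 km/h

Log law: V(z) ∝ ln(z/z₀), so V₂/V₁ = ln(z₂/z₀) / ln(z₁/z₀).
ln(86.0/0.000169) = 13.1400, ln(12.0/0.000169) = 11.1705
V₂ = 24.9 × 13.1400/11.1705 = 24.9 × 1.1763 = 29.2900 km/h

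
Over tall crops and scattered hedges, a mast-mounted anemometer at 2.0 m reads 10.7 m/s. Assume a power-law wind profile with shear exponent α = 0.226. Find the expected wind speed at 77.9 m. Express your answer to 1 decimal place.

Power-law profile: V₂ = V₁ · (z₂/z₁)^α
V₂ = 10.7 × (77.9/2.0)^0.226 = 10.7 × (38.9500)^0.226
    = 10.7 × 2.2880 = 24.4815 m/s

24.5 m/s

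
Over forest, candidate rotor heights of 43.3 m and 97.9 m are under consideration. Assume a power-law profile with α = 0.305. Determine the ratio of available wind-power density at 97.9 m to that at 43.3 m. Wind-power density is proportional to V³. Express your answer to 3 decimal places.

Speed ratio: V_B/V_A = (z_B/z_A)^α = (97.9/43.3)^0.305 = (2.2610)^0.305 = 1.28251
Power-density ratio: P_B/P_A = (V_B/V_A)³ = (1.28251)³ = 2.10950

2.110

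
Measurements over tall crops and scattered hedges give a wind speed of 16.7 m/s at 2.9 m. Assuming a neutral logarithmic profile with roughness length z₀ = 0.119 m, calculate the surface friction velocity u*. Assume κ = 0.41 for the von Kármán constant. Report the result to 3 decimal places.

Log law: V(z) = (u*/κ) · ln(z/z₀) ⇒ u* = κ · V / ln(z/z₀)
u* = 0.41 × 16.7 / ln(2.9/0.119) = 0.41 × 16.7 / 3.1933
   = 6.8470 / 3.1933 = 2.1441 m/s

u* ≈ 2.144 m/s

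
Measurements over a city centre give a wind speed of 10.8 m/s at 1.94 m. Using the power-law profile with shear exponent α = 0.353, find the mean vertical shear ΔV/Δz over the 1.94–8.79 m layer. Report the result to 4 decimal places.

1.1110 m/s/m

Power law: V₂ = V₁ · (z₂/z₁)^α = 10.8 × (4.5309)^0.353 = 18.4102 m/s
ΔV/Δz = (18.4102 − 10.8)/(8.79 − 1.94) = 7.6102/6.8500 = 1.11097 m/s/m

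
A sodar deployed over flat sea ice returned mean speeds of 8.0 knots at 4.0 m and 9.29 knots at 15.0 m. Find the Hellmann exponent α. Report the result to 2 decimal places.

Power law: V₂/V₁ = (z₂/z₁)^α ⇒ α = ln(V₂/V₁) / ln(z₂/z₁)
α = ln(9.29/8.0) / ln(15.0/4.0) = ln(1.1612) / ln(3.7500)
  = 0.14950 / 1.32176 = 0.11310

α ≈ 0.11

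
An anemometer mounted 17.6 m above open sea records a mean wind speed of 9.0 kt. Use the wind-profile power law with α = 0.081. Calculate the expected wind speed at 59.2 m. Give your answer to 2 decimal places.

9.93 kt

Power-law profile: V₂ = V₁ · (z₂/z₁)^α
V₂ = 9.0 × (59.2/17.6)^0.081 = 9.0 × (3.3636)^0.081
    = 9.0 × 1.1032 = 9.9292 kt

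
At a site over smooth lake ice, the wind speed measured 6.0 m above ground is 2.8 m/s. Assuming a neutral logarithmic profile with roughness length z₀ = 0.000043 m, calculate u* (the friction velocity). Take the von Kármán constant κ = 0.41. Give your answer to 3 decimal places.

Log law: V(z) = (u*/κ) · ln(z/z₀) ⇒ u* = κ · V / ln(z/z₀)
u* = 0.41 × 2.8 / ln(6.0/0.000043) = 0.41 × 2.8 / 11.8461
   = 1.1480 / 11.8461 = 0.0969 m/s

u* ≈ 0.097 m/s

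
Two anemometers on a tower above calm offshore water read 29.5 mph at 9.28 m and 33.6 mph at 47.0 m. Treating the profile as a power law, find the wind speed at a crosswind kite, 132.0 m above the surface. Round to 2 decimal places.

First find α: α = ln(V₂/V₁)/ln(z₂/z₁) = ln(33.6/29.5)/ln(47.0/9.28) = 0.13014/1.62229 = 0.0802
Extrapolate from 47.0 m to 132.0 m: V₃ = 33.6 × (132.0/47.0)^0.0802 = 33.6 × 1.0864 = 36.5019 mph

36.50 mph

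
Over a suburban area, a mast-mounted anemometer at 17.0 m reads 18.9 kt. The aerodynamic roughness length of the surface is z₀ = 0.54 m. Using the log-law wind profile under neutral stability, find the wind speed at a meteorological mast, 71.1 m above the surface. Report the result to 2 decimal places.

26.74 kt

Log law: V(z) ∝ ln(z/z₀), so V₂/V₁ = ln(z₂/z₀) / ln(z₁/z₀).
ln(71.1/0.54) = 4.8803, ln(17.0/0.54) = 3.4494
V₂ = 18.9 × 4.8803/3.4494 = 18.9 × 1.4148 = 26.7401 kt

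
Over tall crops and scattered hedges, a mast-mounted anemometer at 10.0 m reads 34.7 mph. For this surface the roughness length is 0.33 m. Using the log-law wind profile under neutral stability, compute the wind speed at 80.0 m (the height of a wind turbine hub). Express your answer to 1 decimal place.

55.9 mph

Log law: V(z) ∝ ln(z/z₀), so V₂/V₁ = ln(z₂/z₀) / ln(z₁/z₀).
ln(80.0/0.33) = 5.4907, ln(10.0/0.33) = 3.4112
V₂ = 34.7 × 5.4907/3.4112 = 34.7 × 1.6096 = 55.8526 mph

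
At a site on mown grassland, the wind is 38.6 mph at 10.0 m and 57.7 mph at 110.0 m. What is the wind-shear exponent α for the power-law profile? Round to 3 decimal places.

Power law: V₂/V₁ = (z₂/z₁)^α ⇒ α = ln(V₂/V₁) / ln(z₂/z₁)
α = ln(57.7/38.6) / ln(110.0/10.0) = ln(1.4948) / ln(11.0000)
  = 0.40200 / 2.39790 = 0.16765

α ≈ 0.168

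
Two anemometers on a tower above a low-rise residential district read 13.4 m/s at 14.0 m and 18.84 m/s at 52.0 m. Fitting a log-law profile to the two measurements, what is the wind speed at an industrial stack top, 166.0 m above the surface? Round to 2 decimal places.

Log law: V ∝ ln(z/z₀). From the pair, with r = V₁/V₂ = 0.71125,
ln z₀ = (ln z₁ − r·ln z₂)/(1 − r) = (2.6391 − 0.71125×3.9512)/0.28875 = -0.5932 → z₀ = 0.5526 m
V₃ = V₁ · ln(z₃/z₀)/ln(z₁/z₀) = 13.4 × 5.7052/3.2322 = 23.6522 m/s

23.65 m/s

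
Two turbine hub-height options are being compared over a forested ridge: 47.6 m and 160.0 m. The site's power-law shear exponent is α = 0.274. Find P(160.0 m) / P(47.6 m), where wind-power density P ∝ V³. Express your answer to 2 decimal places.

Speed ratio: V_B/V_A = (z_B/z_A)^α = (160.0/47.6)^0.274 = (3.3613)^0.274 = 1.39401
Power-density ratio: P_B/P_A = (V_B/V_A)³ = (1.39401)³ = 2.70890

2.71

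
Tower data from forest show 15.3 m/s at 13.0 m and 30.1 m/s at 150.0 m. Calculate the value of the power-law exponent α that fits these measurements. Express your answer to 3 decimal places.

Power law: V₂/V₁ = (z₂/z₁)^α ⇒ α = ln(V₂/V₁) / ln(z₂/z₁)
α = ln(30.1/15.3) / ln(150.0/13.0) = ln(1.9673) / ln(11.5385)
  = 0.67667 / 2.44569 = 0.27668

α ≈ 0.277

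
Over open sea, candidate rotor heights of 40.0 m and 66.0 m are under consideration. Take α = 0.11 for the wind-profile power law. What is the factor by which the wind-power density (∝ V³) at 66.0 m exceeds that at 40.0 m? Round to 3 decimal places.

Speed ratio: V_B/V_A = (z_B/z_A)^α = (66.0/40.0)^0.11 = (1.6500)^0.11 = 1.05663
Power-density ratio: P_B/P_A = (V_B/V_A)³ = (1.05663)³ = 1.17969

1.180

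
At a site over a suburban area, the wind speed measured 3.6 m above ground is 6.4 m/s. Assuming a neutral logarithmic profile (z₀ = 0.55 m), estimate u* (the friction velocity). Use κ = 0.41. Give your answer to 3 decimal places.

u* ≈ 1.397 m/s

Log law: V(z) = (u*/κ) · ln(z/z₀) ⇒ u* = κ · V / ln(z/z₀)
u* = 0.41 × 6.4 / ln(3.6/0.55) = 0.41 × 6.4 / 1.8788
   = 2.6240 / 1.8788 = 1.3967 m/s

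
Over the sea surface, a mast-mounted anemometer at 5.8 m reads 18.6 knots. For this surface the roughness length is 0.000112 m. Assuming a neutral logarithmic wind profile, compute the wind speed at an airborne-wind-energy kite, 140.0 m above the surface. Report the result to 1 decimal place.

24.1 knots

Log law: V(z) ∝ ln(z/z₀), so V₂/V₁ = ln(z₂/z₀) / ln(z₁/z₀).
ln(140.0/0.000112) = 14.0387, ln(5.8/0.000112) = 10.8549
V₂ = 18.6 × 14.0387/10.8549 = 18.6 × 1.2933 = 24.0555 knots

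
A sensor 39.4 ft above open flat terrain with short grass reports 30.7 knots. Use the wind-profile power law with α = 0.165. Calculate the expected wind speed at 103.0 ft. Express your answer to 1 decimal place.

Power-law profile: V₂ = V₁ · (z₂/z₁)^α
V₂ = 30.7 × (103.0/39.4)^0.165 = 30.7 × (2.6142)^0.165
    = 30.7 × 1.1718 = 35.9749 knots

36.0 knots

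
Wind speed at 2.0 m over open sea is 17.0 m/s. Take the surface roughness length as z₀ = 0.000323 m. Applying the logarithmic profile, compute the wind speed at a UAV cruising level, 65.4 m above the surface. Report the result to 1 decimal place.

Log law: V(z) ∝ ln(z/z₀), so V₂/V₁ = ln(z₂/z₀) / ln(z₁/z₀).
ln(65.4/0.000323) = 12.2184, ln(2.0/0.000323) = 8.7310
V₂ = 17.0 × 12.2184/8.7310 = 17.0 × 1.3994 = 23.7902 m/s

23.8 m/s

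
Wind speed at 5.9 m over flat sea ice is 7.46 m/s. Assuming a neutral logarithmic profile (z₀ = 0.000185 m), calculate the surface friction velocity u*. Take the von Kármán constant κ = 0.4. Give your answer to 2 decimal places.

Log law: V(z) = (u*/κ) · ln(z/z₀) ⇒ u* = κ · V / ln(z/z₀)
u* = 0.4 × 7.46 / ln(5.9/0.000185) = 0.4 × 7.46 / 10.3701
   = 2.9840 / 10.3701 = 0.2878 m/s

u* ≈ 0.29 m/s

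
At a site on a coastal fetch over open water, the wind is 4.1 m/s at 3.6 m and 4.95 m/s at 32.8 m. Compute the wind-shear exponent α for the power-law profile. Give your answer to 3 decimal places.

α ≈ 0.085

Power law: V₂/V₁ = (z₂/z₁)^α ⇒ α = ln(V₂/V₁) / ln(z₂/z₁)
α = ln(4.95/4.1) / ln(32.8/3.6) = ln(1.2073) / ln(9.1111)
  = 0.18840 / 2.20949 = 0.08527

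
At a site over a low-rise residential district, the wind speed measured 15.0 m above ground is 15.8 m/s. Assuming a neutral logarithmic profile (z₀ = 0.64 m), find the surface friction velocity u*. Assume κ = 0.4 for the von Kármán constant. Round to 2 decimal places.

u* ≈ 2.00 m/s

Log law: V(z) = (u*/κ) · ln(z/z₀) ⇒ u* = κ · V / ln(z/z₀)
u* = 0.4 × 15.8 / ln(15.0/0.64) = 0.4 × 15.8 / 3.1543
   = 6.3200 / 3.1543 = 2.0036 m/s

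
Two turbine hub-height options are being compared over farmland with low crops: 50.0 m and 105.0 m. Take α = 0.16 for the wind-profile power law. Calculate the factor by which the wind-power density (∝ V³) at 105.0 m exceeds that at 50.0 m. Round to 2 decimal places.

1.43

Speed ratio: V_B/V_A = (z_B/z_A)^α = (105.0/50.0)^0.16 = (2.1000)^0.16 = 1.12604
Power-density ratio: P_B/P_A = (V_B/V_A)³ = (1.12604)³ = 1.42779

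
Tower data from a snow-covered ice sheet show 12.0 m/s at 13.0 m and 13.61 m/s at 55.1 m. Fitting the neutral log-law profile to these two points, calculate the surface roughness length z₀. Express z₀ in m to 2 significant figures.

z₀ ≈ 0.00027 m

Log law: V(z) ∝ ln(z/z₀). With r = V₁/V₂ = 12.0/13.61 = 0.88170,
r · ln(z₂/z₀) = ln(z₁/z₀) ⇒ ln z₀ = (ln z₁ − r·ln z₂)/(1 − r)
ln z₀ = (2.56495 − 0.88170×4.00915) / 0.11830 = -8.1993
z₀ = exp(-8.1993) = 0.0002749 m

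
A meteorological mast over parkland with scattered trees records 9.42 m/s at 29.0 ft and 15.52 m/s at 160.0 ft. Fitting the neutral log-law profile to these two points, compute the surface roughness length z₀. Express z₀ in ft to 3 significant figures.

Log law: V(z) ∝ ln(z/z₀). With r = V₁/V₂ = 9.42/15.52 = 0.60696,
r · ln(z₂/z₀) = ln(z₁/z₀) ⇒ ln z₀ = (ln z₁ − r·ln z₂)/(1 − r)
ln z₀ = (3.36730 − 0.60696×5.07517) / 0.39304 = 0.7299
z₀ = exp(0.7299) = 2.075 ft

z₀ ≈ 2.07 ft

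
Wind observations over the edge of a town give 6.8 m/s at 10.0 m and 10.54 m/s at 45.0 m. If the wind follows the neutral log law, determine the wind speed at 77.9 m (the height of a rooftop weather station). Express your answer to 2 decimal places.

Log law: V ∝ ln(z/z₀). From the pair, with r = V₁/V₂ = 0.64516,
ln z₀ = (ln z₁ − r·ln z₂)/(1 − r) = (2.3026 − 0.64516×3.8067)/0.35484 = -0.4321 → z₀ = 0.6491 m
V₃ = V₁ · ln(z₃/z₀)/ln(z₁/z₀) = 6.8 × 4.7875/2.7347 = 11.9045 m/s

11.90 m/s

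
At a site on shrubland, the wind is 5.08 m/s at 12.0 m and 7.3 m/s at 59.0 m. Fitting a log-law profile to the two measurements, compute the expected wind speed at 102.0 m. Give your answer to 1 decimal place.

8.1 m/s

Log law: V ∝ ln(z/z₀). From the pair, with r = V₁/V₂ = 0.69589,
ln z₀ = (ln z₁ − r·ln z₂)/(1 − r) = (2.4849 − 0.69589×4.0775)/0.30411 = -1.1595 → z₀ = 0.3136 m
V₃ = V₁ · ln(z₃/z₀)/ln(z₁/z₀) = 5.08 × 5.7845/3.6444 = 8.0631 m/s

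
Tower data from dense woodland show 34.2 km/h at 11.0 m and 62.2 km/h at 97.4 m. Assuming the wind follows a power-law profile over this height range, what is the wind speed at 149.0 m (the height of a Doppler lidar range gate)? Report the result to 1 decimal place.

69.9 km/h

First find α: α = ln(V₂/V₁)/ln(z₂/z₁) = ln(62.2/34.2)/ln(97.4/11.0) = 0.59813/2.18093 = 0.2743
Extrapolate from 97.4 m to 149.0 m: V₃ = 62.2 × (149.0/97.4)^0.2743 = 62.2 × 1.1237 = 69.8916 km/h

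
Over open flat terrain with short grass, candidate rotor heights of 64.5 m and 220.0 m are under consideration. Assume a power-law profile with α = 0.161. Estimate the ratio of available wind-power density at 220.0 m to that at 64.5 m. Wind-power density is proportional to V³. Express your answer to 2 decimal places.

1.81

Speed ratio: V_B/V_A = (z_B/z_A)^α = (220.0/64.5)^0.161 = (3.4109)^0.161 = 1.21840
Power-density ratio: P_B/P_A = (V_B/V_A)³ = (1.21840)³ = 1.80873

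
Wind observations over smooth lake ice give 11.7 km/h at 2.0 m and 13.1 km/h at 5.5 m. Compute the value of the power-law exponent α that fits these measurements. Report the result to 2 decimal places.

Power law: V₂/V₁ = (z₂/z₁)^α ⇒ α = ln(V₂/V₁) / ln(z₂/z₁)
α = ln(13.1/11.7) / ln(5.5/2.0) = ln(1.1197) / ln(2.7500)
  = 0.11302 / 1.01160 = 0.11173

α ≈ 0.11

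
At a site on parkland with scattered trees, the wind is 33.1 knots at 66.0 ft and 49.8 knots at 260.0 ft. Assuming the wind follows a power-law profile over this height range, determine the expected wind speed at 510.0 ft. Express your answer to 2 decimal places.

First find α: α = ln(V₂/V₁)/ln(z₂/z₁) = ln(49.8/33.1)/ln(260.0/66.0) = 0.40848/1.37103 = 0.2979
Extrapolate from 260.0 ft to 510.0 ft: V₃ = 49.8 × (510.0/260.0)^0.2979 = 49.8 × 1.2223 = 60.8703 knots

60.87 knots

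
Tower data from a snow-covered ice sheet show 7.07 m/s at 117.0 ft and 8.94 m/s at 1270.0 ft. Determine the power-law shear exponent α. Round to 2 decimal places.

α ≈ 0.10

Power law: V₂/V₁ = (z₂/z₁)^α ⇒ α = ln(V₂/V₁) / ln(z₂/z₁)
α = ln(8.94/7.07) / ln(1270.0/117.0) = ln(1.2645) / ln(10.8547)
  = 0.23468 / 2.38460 = 0.09841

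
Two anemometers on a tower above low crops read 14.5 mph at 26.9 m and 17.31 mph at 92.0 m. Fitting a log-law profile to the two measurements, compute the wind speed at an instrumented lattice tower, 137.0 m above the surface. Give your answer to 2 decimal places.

18.22 mph

Log law: V ∝ ln(z/z₀). From the pair, with r = V₁/V₂ = 0.83767,
ln z₀ = (ln z₁ − r·ln z₂)/(1 − r) = (3.2921 − 0.83767×4.5218)/0.16233 = -3.0531 → z₀ = 0.04721 m
V₃ = V₁ · ln(z₃/z₀)/ln(z₁/z₀) = 14.5 × 7.9731/6.3452 = 18.2199 mph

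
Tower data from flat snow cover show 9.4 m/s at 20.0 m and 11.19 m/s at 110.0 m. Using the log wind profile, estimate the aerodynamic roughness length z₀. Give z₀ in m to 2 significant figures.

z₀ ≈ 0.0026 m

Log law: V(z) ∝ ln(z/z₀). With r = V₁/V₂ = 9.4/11.19 = 0.84004,
r · ln(z₂/z₀) = ln(z₁/z₀) ⇒ ln z₀ = (ln z₁ − r·ln z₂)/(1 − r)
ln z₀ = (2.99573 − 0.84004×4.70048) / 0.15996 = -5.9566
z₀ = exp(-5.9566) = 0.002589 m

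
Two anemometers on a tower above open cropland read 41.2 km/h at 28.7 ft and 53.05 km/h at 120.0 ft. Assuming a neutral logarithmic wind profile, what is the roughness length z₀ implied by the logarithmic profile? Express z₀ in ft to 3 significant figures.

z₀ ≈ 0.198 ft

Log law: V(z) ∝ ln(z/z₀). With r = V₁/V₂ = 41.2/53.05 = 0.77663,
r · ln(z₂/z₀) = ln(z₁/z₀) ⇒ ln z₀ = (ln z₁ − r·ln z₂)/(1 − r)
ln z₀ = (3.35690 − 0.77663×4.78749) / 0.22337 = -1.6170
z₀ = exp(-1.6170) = 0.1985 ft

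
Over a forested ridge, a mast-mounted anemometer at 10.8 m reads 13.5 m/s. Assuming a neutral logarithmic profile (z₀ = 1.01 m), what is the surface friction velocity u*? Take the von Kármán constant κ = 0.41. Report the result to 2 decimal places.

Log law: V(z) = (u*/κ) · ln(z/z₀) ⇒ u* = κ · V / ln(z/z₀)
u* = 0.41 × 13.5 / ln(10.8/1.01) = 0.41 × 13.5 / 2.3696
   = 5.5350 / 2.3696 = 2.3358 m/s

u* ≈ 2.34 m/s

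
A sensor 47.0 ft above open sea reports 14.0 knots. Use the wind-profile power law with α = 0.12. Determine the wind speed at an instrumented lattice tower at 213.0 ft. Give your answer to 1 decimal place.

16.8 knots

Power-law profile: V₂ = V₁ · (z₂/z₁)^α
V₂ = 14.0 × (213.0/47.0)^0.12 = 14.0 × (4.5319)^0.12
    = 14.0 × 1.1988 = 16.7835 knots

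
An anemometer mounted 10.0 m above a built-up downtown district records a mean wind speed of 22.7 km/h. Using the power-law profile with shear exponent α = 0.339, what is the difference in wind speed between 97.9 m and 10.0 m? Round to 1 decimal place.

26.5 km/h

Power law: V₂ = V₁ · (z₂/z₁)^α = 22.7 × (9.7900)^0.339 = 49.1928 km/h
ΔV = 49.1928 − 22.7 = 26.4928 km/h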